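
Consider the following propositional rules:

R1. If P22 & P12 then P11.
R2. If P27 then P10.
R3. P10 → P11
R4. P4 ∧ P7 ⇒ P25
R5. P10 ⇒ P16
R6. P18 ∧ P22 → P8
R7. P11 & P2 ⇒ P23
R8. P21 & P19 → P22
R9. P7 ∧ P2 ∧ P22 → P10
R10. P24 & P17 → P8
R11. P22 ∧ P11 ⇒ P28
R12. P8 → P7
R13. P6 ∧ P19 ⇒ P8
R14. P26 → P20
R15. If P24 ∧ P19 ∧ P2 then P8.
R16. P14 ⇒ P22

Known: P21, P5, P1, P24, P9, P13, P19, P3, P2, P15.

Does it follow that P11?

P22  (by R8: P21, P19)
P8  (by R15: P24, P19, P2)
P7  (by R12: P8)
P10  (by R9: P7, P2, P22)
P11  (by R3: P10)

Yes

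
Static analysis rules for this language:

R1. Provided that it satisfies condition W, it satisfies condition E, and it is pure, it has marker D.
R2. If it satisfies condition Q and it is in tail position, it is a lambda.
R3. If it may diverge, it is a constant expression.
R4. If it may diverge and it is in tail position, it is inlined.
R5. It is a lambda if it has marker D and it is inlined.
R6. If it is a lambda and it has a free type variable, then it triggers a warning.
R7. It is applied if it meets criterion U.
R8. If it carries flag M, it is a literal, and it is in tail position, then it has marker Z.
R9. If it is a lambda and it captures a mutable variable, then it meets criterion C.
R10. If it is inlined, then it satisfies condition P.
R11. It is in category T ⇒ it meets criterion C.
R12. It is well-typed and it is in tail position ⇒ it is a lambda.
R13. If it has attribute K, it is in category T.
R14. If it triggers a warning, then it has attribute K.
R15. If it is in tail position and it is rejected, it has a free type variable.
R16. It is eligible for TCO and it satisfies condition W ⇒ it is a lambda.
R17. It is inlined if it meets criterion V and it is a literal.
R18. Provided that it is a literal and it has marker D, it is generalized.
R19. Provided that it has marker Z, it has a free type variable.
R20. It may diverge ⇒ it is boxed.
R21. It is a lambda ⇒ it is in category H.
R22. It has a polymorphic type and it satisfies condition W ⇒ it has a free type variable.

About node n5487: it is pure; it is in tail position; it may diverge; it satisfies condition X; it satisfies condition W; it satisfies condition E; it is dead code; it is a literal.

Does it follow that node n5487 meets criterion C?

No

Forward chaining from the given facts derives: has marker D, is a constant expression, is inlined, is a lambda, satisfies condition P, is generalized, is boxed, is in category H.
Rules concluding "it meets criterion C": R9 needs "it captures a mutable variable"; R11 needs "it is in category T" — none of these are established.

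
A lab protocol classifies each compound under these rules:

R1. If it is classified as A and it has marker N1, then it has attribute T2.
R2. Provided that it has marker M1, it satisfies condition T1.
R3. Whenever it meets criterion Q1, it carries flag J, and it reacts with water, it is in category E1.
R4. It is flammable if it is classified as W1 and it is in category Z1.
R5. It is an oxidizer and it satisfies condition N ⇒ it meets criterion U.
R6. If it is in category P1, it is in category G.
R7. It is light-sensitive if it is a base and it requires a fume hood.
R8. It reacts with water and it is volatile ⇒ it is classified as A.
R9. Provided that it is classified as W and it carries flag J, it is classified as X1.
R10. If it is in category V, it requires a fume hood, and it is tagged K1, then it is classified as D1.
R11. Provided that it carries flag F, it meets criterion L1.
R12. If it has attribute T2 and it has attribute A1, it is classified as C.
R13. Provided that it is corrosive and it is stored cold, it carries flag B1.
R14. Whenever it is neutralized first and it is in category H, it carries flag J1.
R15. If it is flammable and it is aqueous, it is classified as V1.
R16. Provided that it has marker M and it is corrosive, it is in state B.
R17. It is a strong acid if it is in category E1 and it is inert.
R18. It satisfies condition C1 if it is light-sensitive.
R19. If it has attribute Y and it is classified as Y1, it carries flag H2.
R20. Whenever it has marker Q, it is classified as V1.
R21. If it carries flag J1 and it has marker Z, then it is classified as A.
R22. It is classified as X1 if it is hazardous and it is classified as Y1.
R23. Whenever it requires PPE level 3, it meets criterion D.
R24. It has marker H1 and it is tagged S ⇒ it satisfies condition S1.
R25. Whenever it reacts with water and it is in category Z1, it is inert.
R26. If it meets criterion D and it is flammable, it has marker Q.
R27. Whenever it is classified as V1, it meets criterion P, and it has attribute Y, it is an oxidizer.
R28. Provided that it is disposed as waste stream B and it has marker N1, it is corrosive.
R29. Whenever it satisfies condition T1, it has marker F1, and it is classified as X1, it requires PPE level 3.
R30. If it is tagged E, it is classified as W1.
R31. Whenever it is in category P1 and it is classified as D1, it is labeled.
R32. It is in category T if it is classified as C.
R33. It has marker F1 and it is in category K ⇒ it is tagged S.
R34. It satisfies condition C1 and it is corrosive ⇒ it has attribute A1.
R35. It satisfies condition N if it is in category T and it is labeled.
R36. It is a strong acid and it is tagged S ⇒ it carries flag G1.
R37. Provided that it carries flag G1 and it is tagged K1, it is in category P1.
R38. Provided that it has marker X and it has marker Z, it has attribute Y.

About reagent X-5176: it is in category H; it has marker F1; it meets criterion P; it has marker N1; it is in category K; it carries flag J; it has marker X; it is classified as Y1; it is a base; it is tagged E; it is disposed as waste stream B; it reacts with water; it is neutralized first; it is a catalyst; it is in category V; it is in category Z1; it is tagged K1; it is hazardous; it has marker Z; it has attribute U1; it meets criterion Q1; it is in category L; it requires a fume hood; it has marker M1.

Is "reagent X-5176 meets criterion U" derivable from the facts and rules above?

By R2 (it has marker M1): it satisfies condition T1.
By R3 (it meets criterion Q1, it carries flag J, it reacts with water): it is in category E1.
By R7 (it is a base, it requires a fume hood): it is light-sensitive.
By R10 (it is in category V, it requires a fume hood, it is tagged K1): it is classified as D1.
By R14 (it is neutralized first, it is in category H): it carries flag J1.
By R18 (it is light-sensitive): it satisfies condition C1.
By R21 (it carries flag J1, it has marker Z): it is classified as A.
By R22 (it is hazardous, it is classified as Y1): it is classified as X1.
By R25 (it reacts with water, it is in category Z1): it is inert.
By R28 (it is disposed as waste stream B, it has marker N1): it is corrosive.
By R29 (it satisfies condition T1, it has marker F1, it is classified as X1): it requires PPE level 3.
By R30 (it is tagged E): it is classified as W1.
By R33 (it has marker F1, it is in category K): it is tagged S.
By R34 (it satisfies condition C1, it is corrosive): it has attribute A1.
By R38 (it has marker X, it has marker Z): it has attribute Y.
By R1 (it is classified as A, it has marker N1): it has attribute T2.
By R4 (it is classified as W1, it is in category Z1): it is flammable.
By R12 (it has attribute T2, it has attribute A1): it is classified as C.
By R17 (it is in category E1, it is inert): it is a strong acid.
By R23 (it requires PPE level 3): it meets criterion D.
By R26 (it meets criterion D, it is flammable): it has marker Q.
By R32 (it is classified as C): it is in category T.
By R36 (it is a strong acid, it is tagged S): it carries flag G1.
By R37 (it carries flag G1, it is tagged K1): it is in category P1.
By R20 (it has marker Q): it is classified as V1.
By R27 (it is classified as V1, it meets criterion P, it has attribute Y): it is an oxidizer.
By R31 (it is in category P1, it is classified as D1): it is labeled.
By R35 (it is in category T, it is labeled): it satisfies condition N.
By R5 (it is an oxidizer, it satisfies condition N): it meets criterion U.

Yes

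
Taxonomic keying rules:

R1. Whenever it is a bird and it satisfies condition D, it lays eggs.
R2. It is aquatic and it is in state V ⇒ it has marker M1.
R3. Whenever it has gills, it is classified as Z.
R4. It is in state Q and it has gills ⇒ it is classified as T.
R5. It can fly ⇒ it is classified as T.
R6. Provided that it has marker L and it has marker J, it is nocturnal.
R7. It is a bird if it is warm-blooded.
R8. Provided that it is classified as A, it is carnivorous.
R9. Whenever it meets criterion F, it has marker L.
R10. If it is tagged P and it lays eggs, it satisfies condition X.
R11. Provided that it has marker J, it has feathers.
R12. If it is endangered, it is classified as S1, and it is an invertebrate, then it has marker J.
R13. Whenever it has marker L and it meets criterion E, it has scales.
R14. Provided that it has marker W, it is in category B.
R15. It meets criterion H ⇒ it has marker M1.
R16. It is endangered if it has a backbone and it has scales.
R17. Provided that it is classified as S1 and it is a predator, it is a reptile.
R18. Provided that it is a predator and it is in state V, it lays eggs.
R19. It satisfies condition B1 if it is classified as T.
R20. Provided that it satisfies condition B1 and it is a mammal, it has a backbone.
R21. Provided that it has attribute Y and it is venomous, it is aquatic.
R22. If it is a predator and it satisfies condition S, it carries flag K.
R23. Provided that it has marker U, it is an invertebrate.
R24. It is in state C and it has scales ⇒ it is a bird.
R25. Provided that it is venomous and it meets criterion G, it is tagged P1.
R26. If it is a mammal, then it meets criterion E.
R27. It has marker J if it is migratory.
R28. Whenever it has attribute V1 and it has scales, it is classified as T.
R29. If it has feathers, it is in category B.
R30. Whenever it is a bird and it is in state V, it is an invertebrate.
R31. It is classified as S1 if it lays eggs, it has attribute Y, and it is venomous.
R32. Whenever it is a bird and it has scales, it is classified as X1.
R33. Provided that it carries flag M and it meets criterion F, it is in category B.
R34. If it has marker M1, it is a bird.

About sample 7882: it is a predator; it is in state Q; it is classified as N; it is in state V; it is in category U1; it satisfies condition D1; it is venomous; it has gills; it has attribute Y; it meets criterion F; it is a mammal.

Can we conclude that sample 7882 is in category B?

By R4 (it is in state Q, it has gills): it is classified as T.
By R9 (it meets criterion F): it has marker L.
By R18 (it is a predator, it is in state V): it lays eggs.
By R19 (it is classified as T): it satisfies condition B1.
By R20 (it satisfies condition B1, it is a mammal): it has a backbone.
By R21 (it has attribute Y, it is venomous): it is aquatic.
By R26 (it is a mammal): it meets criterion E.
By R31 (it lays eggs, it has attribute Y, it is venomous): it is classified as S1.
By R2 (it is aquatic, it is in state V): it has marker M1.
By R13 (it has marker L, it meets criterion E): it has scales.
By R16 (it has a backbone, it has scales): it is endangered.
By R34 (it has marker M1): it is a bird.
By R30 (it is a bird, it is in state V): it is an invertebrate.
By R12 (it is endangered, it is classified as S1, it is an invertebrate): it has marker J.
By R11 (it has marker J): it has feathers.
By R29 (it has feathers): it is in category B.

Yes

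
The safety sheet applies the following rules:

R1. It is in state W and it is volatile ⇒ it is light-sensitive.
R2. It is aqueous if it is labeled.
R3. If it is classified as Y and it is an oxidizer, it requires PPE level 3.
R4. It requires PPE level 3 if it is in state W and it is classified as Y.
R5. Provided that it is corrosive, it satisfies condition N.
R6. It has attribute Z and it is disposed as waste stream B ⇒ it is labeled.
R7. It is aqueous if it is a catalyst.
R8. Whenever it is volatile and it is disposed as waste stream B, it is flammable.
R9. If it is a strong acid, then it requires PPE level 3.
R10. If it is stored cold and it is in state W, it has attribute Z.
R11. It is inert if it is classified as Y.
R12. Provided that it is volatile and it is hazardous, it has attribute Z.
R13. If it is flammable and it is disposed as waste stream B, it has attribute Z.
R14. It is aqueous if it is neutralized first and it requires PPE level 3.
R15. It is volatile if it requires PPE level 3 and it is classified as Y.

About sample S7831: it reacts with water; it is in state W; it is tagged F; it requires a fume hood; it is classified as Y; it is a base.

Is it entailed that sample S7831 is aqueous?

Forward chaining from the given facts derives: requires PPE level 3, is inert, is volatile, is light-sensitive.
Rules concluding "it is aqueous": R2 needs "it is labeled"; R7 needs "it is a catalyst"; R14 needs "it is neutralized first" — none of these are established.

No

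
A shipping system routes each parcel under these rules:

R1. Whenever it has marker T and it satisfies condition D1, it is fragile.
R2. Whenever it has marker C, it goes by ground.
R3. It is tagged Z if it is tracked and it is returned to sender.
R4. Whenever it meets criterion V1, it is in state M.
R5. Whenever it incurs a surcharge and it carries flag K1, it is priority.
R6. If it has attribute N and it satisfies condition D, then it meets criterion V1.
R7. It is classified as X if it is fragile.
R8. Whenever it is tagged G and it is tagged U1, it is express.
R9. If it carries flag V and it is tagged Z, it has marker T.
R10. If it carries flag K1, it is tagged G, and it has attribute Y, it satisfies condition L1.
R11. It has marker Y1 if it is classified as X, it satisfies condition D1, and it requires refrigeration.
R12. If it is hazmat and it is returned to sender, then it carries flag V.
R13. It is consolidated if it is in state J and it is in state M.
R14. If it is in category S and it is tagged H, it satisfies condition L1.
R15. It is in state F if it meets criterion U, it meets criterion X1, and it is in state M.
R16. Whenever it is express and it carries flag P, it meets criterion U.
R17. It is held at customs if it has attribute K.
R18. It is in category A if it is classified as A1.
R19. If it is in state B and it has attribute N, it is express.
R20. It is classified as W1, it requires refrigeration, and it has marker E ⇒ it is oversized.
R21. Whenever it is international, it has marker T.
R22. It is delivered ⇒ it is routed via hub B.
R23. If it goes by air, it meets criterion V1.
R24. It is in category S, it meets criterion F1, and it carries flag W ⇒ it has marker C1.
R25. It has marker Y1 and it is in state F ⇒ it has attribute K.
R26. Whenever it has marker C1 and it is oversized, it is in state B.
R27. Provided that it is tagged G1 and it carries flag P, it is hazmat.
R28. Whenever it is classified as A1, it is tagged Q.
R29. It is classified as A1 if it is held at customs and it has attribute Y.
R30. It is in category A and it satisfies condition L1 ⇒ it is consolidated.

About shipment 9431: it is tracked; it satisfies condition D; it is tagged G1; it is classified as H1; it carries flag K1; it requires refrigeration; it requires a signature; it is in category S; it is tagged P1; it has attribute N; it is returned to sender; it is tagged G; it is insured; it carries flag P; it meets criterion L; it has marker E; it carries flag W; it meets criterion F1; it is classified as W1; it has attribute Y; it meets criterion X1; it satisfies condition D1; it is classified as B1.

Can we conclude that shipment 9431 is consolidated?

By R3 (it is tracked, it is returned to sender): it is tagged Z.
By R6 (it has attribute N, it satisfies condition D): it meets criterion V1.
By R10 (it carries flag K1, it is tagged G, it has attribute Y): it satisfies condition L1.
By R20 (it is classified as W1, it requires refrigeration, it has marker E): it is oversized.
By R24 (it is in category S, it meets criterion F1, it carries flag W): it has marker C1.
By R26 (it has marker C1, it is oversized): it is in state B.
By R27 (it is tagged G1, it carries flag P): it is hazmat.
By R4 (it meets criterion V1): it is in state M.
By R12 (it is hazmat, it is returned to sender): it carries flag V.
By R19 (it is in state B, it has attribute N): it is express.
By R9 (it carries flag V, it is tagged Z): it has marker T.
By R16 (it is express, it carries flag P): it meets criterion U.
By R1 (it has marker T, it satisfies condition D1): it is fragile.
By R7 (it is fragile): it is classified as X.
By R11 (it is classified as X, it satisfies condition D1, it requires refrigeration): it has marker Y1.
By R15 (it meets criterion U, it meets criterion X1, it is in state M): it is in state F.
By R25 (it has marker Y1, it is in state F): it has attribute K.
By R17 (it has attribute K): it is held at customs.
By R29 (it is held at customs, it has attribute Y): it is classified as A1.
By R18 (it is classified as A1): it is in category A.
By R30 (it is in category A, it satisfies condition L1): it is consolidated.

Yes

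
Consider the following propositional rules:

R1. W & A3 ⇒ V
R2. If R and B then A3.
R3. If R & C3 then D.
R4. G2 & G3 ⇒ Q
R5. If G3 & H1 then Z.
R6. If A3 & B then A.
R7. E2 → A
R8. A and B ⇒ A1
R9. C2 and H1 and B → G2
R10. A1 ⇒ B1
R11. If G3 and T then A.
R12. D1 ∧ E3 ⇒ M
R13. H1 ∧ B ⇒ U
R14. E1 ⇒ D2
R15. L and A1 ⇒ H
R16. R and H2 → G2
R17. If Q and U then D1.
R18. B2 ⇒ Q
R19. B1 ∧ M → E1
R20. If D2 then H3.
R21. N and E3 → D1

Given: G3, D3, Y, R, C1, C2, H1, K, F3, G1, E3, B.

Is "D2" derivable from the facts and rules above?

Yes

A3  (by R2: R, B)
A  (by R6: A3, B)
A1  (by R8: A, B)
G2  (by R9: C2, H1, B)
B1  (by R10: A1)
U  (by R13: H1, B)
Q  (by R4: G2, G3)
D1  (by R17: Q, U)
M  (by R12: D1, E3)
E1  (by R19: B1, M)
D2  (by R14: E1)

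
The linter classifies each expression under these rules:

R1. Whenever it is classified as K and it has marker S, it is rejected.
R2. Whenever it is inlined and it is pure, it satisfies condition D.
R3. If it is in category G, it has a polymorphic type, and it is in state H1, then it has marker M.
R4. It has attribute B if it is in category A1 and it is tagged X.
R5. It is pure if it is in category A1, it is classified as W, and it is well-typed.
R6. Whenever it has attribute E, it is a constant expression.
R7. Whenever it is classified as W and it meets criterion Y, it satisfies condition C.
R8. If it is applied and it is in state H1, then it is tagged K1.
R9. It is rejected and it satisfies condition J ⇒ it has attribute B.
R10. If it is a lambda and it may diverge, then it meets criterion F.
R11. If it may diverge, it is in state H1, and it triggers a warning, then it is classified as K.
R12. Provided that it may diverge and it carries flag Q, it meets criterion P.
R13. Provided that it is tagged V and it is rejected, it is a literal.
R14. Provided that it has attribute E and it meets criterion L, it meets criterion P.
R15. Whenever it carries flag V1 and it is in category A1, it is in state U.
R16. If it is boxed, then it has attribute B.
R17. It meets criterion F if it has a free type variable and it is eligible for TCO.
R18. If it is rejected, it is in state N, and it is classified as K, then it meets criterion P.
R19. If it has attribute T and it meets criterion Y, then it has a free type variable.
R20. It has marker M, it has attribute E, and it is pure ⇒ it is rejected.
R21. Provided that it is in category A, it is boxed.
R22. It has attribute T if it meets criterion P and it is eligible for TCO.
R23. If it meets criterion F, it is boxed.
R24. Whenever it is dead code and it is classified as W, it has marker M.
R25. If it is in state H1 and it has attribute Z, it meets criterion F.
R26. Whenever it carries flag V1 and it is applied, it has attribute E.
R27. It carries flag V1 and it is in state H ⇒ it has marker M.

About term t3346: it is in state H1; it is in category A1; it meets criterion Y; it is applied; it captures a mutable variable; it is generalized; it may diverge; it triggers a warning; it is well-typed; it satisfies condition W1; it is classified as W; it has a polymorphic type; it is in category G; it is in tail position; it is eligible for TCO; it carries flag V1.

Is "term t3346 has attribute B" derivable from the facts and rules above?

No

Forward chaining from the given facts derives: has marker M, is pure, satisfies condition C, is tagged K1, is classified as K, is in state U, has attribute E, is a constant expression, is rejected.
Rules concluding "it has attribute B": R4 needs "it is tagged X"; R9 needs "it satisfies condition J"; R16 needs "it is boxed" — none of these are established.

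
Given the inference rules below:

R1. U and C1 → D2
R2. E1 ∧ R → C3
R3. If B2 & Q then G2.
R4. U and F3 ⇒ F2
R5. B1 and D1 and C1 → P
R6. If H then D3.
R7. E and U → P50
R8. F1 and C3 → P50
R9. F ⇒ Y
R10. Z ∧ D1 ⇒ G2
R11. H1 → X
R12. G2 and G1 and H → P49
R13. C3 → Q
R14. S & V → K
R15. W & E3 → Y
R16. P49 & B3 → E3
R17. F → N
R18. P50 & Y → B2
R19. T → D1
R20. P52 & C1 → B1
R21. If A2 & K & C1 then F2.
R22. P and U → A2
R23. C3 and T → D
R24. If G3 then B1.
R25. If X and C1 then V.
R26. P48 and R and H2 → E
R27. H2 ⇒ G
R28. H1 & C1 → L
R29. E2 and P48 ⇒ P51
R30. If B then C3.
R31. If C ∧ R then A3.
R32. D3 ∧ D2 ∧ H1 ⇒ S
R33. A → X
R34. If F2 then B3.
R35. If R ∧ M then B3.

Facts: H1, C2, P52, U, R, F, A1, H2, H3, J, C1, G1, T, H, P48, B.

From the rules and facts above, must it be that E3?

Yes

D2  (by R1: U, C1)
D3  (by R6: H)
Y  (by R9: F)
X  (by R11: H1)
D1  (by R19: T)
B1  (by R20: P52, C1)
V  (by R25: X, C1)
E  (by R26: P48, R, H2)
C3  (by R30: B)
S  (by R32: D3, D2, H1)
P  (by R5: B1, D1, C1)
P50  (by R7: E, U)
Q  (by R13: C3)
K  (by R14: S, V)
B2  (by R18: P50, Y)
A2  (by R22: P, U)
G2  (by R3: B2, Q)
P49  (by R12: G2, G1, H)
F2  (by R21: A2, K, C1)
B3  (by R34: F2)
E3  (by R16: P49, B3)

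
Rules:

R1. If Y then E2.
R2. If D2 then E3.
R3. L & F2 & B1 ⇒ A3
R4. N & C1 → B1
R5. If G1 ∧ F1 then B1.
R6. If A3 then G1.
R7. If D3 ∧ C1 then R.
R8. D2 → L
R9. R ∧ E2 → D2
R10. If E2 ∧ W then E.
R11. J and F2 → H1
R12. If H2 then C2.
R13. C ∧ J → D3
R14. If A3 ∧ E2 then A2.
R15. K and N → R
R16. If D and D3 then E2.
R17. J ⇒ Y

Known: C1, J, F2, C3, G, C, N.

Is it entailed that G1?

Yes

B1  (by R4: N, C1)
D3  (by R13: C, J)
Y  (by R17: J)
E2  (by R1: Y)
R  (by R7: D3, C1)
D2  (by R9: R, E2)
L  (by R8: D2)
A3  (by R3: L, F2, B1)
G1  (by R6: A3)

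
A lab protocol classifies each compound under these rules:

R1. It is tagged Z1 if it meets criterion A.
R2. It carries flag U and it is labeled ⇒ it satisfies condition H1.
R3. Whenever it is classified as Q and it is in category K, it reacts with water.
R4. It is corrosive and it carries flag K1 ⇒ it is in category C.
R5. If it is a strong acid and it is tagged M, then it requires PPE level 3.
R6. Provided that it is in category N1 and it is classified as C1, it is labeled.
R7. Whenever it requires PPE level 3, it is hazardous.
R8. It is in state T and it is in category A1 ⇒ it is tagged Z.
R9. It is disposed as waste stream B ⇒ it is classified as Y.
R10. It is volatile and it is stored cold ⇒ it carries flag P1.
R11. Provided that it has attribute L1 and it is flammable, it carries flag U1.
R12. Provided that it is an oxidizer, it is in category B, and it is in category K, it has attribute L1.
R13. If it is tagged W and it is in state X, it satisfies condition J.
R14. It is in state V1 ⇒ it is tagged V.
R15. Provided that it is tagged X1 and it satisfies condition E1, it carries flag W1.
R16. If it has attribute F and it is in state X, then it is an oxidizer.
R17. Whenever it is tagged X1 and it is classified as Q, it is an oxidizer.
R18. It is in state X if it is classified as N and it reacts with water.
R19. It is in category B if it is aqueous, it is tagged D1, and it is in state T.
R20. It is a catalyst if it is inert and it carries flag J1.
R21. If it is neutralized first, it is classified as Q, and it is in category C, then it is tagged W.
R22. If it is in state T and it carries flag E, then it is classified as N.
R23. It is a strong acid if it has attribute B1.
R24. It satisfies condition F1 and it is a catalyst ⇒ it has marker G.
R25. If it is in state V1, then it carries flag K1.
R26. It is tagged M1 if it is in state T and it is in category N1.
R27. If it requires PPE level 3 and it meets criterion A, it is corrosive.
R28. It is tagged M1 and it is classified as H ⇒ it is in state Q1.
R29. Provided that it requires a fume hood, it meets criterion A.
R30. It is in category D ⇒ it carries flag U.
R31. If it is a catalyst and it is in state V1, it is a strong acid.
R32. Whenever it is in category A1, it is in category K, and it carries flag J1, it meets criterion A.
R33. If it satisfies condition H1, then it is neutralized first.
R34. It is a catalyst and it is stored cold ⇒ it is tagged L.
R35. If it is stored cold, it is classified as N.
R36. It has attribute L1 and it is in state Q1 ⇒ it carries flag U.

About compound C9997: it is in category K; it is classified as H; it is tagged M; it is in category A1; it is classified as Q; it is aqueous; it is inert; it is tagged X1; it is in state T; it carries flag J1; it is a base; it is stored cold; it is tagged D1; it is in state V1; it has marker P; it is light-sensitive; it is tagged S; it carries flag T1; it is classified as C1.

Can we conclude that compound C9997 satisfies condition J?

Forward chaining from the given facts derives: reacts with water, is tagged Z, is tagged V, is an oxidizer, is in category B, is a catalyst, carries flag K1, is a strong acid, meets criterion A, is tagged L, is classified as N, is tagged Z1, requires PPE level 3, is hazardous, has attribute L1, is in state X, is corrosive, is in category C.
The only rule concluding "it satisfies condition J" is R13, which needs "it is tagged W"; that is never established.

No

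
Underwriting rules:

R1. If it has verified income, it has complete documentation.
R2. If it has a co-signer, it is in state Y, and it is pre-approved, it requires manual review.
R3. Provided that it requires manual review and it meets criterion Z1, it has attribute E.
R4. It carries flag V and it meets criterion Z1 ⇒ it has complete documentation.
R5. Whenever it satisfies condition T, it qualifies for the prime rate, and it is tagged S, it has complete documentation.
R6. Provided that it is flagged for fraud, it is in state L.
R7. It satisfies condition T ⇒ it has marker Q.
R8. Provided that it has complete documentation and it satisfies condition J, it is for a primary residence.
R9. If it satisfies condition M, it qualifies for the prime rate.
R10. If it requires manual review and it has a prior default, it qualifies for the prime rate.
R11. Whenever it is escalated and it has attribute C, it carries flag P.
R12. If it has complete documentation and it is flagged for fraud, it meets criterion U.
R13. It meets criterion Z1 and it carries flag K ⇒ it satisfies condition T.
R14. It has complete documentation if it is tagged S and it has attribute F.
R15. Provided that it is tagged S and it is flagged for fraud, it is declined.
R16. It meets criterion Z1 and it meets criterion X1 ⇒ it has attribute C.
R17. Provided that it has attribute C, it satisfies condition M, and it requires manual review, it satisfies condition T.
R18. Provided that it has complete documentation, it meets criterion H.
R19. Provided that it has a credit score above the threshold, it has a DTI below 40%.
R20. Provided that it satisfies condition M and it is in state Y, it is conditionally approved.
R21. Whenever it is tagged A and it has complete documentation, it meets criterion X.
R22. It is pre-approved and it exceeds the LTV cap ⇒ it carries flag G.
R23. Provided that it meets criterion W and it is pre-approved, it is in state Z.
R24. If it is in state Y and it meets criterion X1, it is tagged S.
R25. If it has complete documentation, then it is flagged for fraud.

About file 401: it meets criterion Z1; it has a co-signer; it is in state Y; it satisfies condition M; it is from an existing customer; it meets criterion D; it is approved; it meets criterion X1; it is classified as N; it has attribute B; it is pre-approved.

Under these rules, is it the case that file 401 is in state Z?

No

Forward chaining from the given facts derives: requires manual review, has attribute E, qualifies for the prime rate, has attribute C, satisfies condition T, is conditionally approved, is tagged S, has complete documentation, has marker Q, meets criterion H, is flagged for fraud, is in state L, meets criterion U, is declined.
The only rule concluding "it is in state Z" is R23, which needs "it meets criterion W"; that is never established.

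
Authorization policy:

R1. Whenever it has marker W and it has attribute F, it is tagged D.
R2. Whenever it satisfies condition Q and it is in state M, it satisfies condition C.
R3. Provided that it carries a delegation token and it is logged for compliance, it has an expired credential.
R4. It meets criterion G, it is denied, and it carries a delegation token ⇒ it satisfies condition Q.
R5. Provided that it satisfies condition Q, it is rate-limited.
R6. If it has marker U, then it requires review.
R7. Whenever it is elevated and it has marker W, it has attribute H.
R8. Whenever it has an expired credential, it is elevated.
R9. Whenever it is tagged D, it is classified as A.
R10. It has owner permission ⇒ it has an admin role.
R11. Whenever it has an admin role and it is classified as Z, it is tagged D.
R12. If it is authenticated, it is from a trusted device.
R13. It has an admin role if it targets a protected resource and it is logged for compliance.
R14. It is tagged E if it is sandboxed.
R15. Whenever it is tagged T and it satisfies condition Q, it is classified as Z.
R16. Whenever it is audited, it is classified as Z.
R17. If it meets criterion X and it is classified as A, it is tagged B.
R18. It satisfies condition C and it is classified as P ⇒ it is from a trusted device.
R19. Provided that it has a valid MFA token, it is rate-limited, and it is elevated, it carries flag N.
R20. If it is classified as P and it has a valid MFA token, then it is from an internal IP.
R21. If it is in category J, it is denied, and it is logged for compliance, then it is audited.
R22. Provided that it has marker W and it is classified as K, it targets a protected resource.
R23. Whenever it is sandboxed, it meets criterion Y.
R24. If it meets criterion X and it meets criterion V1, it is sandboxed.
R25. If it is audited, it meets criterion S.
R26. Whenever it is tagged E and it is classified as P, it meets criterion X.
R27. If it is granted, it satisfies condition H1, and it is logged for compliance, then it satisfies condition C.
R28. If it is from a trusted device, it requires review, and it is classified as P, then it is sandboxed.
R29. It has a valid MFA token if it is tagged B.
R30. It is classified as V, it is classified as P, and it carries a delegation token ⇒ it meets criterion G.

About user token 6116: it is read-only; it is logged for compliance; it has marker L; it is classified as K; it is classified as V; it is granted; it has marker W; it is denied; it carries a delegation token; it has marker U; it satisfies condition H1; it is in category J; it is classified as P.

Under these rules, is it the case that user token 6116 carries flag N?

Yes

By R3 (it carries a delegation token, it is logged for compliance): it has an expired credential.
By R6 (it has marker U): it requires review.
By R8 (it has an expired credential): it is elevated.
By R21 (it is in category J, it is denied, it is logged for compliance): it is audited.
By R22 (it has marker W, it is classified as K): it targets a protected resource.
By R27 (it is granted, it satisfies condition H1, it is logged for compliance): it satisfies condition C.
By R30 (it is classified as V, it is classified as P, it carries a delegation token): it meets criterion G.
By R4 (it meets criterion G, it is denied, it carries a delegation token): it satisfies condition Q.
By R5 (it satisfies condition Q): it is rate-limited.
By R13 (it targets a protected resource, it is logged for compliance): it has an admin role.
By R16 (it is audited): it is classified as Z.
By R18 (it satisfies condition C, it is classified as P): it is from a trusted device.
By R28 (it is from a trusted device, it requires review, it is classified as P): it is sandboxed.
By R11 (it has an admin role, it is classified as Z): it is tagged D.
By R14 (it is sandboxed): it is tagged E.
By R26 (it is tagged E, it is classified as P): it meets criterion X.
By R9 (it is tagged D): it is classified as A.
By R17 (it meets criterion X, it is classified as A): it is tagged B.
By R29 (it is tagged B): it has a valid MFA token.
By R19 (it has a valid MFA token, it is rate-limited, it is elevated): it carries flag N.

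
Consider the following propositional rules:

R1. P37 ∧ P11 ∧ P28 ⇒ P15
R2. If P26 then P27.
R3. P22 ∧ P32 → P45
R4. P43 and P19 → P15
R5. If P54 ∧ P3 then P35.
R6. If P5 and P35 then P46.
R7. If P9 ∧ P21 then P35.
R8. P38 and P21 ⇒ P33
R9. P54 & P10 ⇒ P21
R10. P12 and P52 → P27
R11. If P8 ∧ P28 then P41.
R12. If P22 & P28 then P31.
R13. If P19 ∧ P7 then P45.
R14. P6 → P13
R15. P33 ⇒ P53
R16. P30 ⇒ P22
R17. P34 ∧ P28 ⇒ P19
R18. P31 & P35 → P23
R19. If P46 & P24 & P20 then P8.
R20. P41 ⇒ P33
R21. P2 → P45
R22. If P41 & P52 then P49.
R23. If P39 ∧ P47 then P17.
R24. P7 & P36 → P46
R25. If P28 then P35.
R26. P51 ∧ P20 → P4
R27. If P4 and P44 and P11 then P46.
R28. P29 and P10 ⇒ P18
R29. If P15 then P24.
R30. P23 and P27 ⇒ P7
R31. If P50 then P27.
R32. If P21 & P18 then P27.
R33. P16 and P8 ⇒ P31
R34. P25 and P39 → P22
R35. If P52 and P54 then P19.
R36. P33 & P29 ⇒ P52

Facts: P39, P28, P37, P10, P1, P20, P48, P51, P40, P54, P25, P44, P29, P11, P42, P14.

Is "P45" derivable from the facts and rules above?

Yes

P15  (by R1: P37, P11, P28)
P21  (by R9: P54, P10)
P35  (by R25: P28)
P4  (by R26: P51, P20)
P46  (by R27: P4, P44, P11)
P18  (by R28: P29, P10)
P24  (by R29: P15)
P27  (by R32: P21, P18)
P22  (by R34: P25, P39)
P31  (by R12: P22, P28)
P23  (by R18: P31, P35)
P8  (by R19: P46, P24, P20)
P7  (by R30: P23, P27)
P41  (by R11: P8, P28)
P33  (by R20: P41)
P52  (by R36: P33, P29)
P19  (by R35: P52, P54)
P45  (by R13: P19, P7)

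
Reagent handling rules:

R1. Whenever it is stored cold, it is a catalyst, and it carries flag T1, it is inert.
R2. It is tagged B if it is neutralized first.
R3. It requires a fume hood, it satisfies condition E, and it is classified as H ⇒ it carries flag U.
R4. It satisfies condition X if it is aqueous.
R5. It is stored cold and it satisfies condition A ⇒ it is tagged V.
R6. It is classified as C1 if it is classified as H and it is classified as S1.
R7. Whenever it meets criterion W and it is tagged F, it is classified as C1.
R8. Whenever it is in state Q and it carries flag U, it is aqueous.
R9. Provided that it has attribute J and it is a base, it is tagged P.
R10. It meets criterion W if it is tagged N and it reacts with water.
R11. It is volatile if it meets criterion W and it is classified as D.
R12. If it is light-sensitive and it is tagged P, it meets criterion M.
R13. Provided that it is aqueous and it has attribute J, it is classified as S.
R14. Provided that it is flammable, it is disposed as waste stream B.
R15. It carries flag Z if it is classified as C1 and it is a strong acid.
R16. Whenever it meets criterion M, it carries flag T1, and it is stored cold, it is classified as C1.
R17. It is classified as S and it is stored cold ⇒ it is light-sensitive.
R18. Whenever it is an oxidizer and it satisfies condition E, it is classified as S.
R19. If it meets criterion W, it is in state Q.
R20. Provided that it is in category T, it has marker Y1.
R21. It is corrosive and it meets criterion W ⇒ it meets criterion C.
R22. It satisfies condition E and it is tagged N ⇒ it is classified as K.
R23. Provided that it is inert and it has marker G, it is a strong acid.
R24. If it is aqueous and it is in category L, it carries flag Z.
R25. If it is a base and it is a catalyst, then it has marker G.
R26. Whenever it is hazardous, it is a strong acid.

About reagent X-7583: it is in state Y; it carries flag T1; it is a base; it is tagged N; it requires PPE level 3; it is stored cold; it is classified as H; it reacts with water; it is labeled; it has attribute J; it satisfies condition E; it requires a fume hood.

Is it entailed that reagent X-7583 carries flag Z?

Forward chaining from the given facts derives: carries flag U, is tagged P, meets criterion W, is in state Q, is classified as K, is aqueous, is classified as S, is light-sensitive, satisfies condition X, meets criterion M, is classified as C1.
Rules concluding "it carries flag Z": R15 needs "it is a strong acid"; R24 needs "it is in category L" — none of these are established.

No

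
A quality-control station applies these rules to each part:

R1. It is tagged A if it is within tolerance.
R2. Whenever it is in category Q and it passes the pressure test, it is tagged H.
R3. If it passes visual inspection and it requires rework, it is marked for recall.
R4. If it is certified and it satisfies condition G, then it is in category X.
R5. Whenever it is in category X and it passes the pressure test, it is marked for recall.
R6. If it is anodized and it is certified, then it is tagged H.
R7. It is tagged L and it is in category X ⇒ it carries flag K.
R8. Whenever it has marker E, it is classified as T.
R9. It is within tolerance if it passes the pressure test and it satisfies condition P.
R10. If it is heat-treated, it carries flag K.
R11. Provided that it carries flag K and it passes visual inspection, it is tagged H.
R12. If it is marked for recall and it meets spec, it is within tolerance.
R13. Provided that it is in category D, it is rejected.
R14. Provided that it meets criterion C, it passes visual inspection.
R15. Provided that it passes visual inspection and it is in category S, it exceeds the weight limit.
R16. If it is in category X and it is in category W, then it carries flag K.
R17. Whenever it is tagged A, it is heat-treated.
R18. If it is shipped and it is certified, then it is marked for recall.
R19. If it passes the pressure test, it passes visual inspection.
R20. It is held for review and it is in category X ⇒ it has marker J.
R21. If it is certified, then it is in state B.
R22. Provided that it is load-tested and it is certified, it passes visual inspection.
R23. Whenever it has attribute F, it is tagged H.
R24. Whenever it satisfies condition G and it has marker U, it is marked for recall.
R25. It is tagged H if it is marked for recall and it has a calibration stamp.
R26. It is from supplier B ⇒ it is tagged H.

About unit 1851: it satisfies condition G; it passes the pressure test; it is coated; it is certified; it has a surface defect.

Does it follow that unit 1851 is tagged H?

No

Forward chaining from the given facts derives: is in category X, is marked for recall, passes visual inspection, is in state B.
Rules concluding "it is tagged H": R2 needs "it is in category Q"; R6 needs "it is anodized"; R11 needs "it carries flag K"; R23 needs "it has attribute F"; R25 needs "it has a calibration stamp"; R26 needs "it is from supplier B" — none of these are established.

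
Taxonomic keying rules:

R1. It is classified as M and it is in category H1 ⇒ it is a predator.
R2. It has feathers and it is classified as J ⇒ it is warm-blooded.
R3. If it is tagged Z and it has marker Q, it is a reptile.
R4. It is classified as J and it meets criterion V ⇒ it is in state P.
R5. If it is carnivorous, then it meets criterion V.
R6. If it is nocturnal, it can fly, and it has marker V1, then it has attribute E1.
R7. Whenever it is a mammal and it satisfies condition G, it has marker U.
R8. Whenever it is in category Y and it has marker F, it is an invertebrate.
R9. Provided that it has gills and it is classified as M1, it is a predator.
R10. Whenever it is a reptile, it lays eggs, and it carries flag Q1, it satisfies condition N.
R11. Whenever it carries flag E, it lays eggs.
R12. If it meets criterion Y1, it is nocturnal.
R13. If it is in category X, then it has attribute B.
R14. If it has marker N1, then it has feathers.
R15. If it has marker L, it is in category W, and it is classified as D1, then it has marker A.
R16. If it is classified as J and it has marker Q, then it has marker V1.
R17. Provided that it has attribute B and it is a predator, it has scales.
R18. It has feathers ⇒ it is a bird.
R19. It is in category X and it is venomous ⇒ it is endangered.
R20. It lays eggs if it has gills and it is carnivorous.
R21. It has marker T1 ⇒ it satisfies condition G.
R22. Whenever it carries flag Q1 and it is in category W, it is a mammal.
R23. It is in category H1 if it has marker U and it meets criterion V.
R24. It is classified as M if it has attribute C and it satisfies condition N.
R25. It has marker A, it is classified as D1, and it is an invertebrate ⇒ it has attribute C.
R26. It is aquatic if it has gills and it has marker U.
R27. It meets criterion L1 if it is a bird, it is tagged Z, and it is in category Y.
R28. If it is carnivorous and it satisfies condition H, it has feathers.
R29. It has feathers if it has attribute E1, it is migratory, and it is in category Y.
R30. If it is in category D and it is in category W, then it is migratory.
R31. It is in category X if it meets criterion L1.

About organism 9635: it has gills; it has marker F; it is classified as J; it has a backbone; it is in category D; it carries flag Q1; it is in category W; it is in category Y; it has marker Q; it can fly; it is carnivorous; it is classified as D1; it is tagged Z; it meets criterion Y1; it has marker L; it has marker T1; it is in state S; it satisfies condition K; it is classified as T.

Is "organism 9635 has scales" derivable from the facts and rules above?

Yes

By R3 (it is tagged Z, it has marker Q): it is a reptile.
By R5 (it is carnivorous): it meets criterion V.
By R8 (it is in category Y, it has marker F): it is an invertebrate.
By R12 (it meets criterion Y1): it is nocturnal.
By R15 (it has marker L, it is in category W, it is classified as D1): it has marker A.
By R16 (it is classified as J, it has marker Q): it has marker V1.
By R20 (it has gills, it is carnivorous): it lays eggs.
By R21 (it has marker T1): it satisfies condition G.
By R22 (it carries flag Q1, it is in category W): it is a mammal.
By R25 (it has marker A, it is classified as D1, it is an invertebrate): it has attribute C.
By R30 (it is in category D, it is in category W): it is migratory.
By R6 (it is nocturnal, it can fly, it has marker V1): it has attribute E1.
By R7 (it is a mammal, it satisfies condition G): it has marker U.
By R10 (it is a reptile, it lays eggs, it carries flag Q1): it satisfies condition N.
By R23 (it has marker U, it meets criterion V): it is in category H1.
By R24 (it has attribute C, it satisfies condition N): it is classified as M.
By R29 (it has attribute E1, it is migratory, it is in category Y): it has feathers.
By R1 (it is classified as M, it is in category H1): it is a predator.
By R18 (it has feathers): it is a bird.
By R27 (it is a bird, it is tagged Z, it is in category Y): it meets criterion L1.
By R31 (it meets criterion L1): it is in category X.
By R13 (it is in category X): it has attribute B.
By R17 (it has attribute B, it is a predator): it has scales.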